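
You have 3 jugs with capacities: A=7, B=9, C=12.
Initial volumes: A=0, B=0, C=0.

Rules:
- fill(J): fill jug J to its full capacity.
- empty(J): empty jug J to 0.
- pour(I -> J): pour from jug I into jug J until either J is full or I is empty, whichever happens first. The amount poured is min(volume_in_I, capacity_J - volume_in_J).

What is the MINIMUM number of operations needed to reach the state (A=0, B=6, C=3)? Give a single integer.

Answer: 7

Derivation:
BFS from (A=0, B=0, C=0). One shortest path:
  1. fill(A) -> (A=7 B=0 C=0)
  2. fill(B) -> (A=7 B=9 C=0)
  3. pour(B -> C) -> (A=7 B=0 C=9)
  4. pour(A -> C) -> (A=4 B=0 C=12)
  5. pour(C -> B) -> (A=4 B=9 C=3)
  6. pour(B -> A) -> (A=7 B=6 C=3)
  7. empty(A) -> (A=0 B=6 C=3)
Reached target in 7 moves.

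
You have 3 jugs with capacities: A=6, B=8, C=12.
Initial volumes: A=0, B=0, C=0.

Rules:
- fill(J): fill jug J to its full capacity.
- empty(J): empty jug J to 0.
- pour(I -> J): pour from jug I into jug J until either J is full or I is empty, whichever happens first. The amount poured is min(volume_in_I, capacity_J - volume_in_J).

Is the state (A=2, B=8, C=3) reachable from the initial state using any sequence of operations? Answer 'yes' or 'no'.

BFS explored all 110 reachable states.
Reachable set includes: (0,0,0), (0,0,2), (0,0,4), (0,0,6), (0,0,8), (0,0,10), (0,0,12), (0,2,0), (0,2,2), (0,2,4), (0,2,6), (0,2,8) ...
Target (A=2, B=8, C=3) not in reachable set → no.

Answer: no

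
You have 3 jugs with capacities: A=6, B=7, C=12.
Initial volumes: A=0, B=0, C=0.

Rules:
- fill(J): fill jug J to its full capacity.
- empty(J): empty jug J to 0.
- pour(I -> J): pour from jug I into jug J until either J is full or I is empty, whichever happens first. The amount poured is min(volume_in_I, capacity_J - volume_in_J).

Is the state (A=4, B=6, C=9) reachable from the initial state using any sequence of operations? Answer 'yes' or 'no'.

Answer: no

Derivation:
BFS explored all 398 reachable states.
Reachable set includes: (0,0,0), (0,0,1), (0,0,2), (0,0,3), (0,0,4), (0,0,5), (0,0,6), (0,0,7), (0,0,8), (0,0,9), (0,0,10), (0,0,11) ...
Target (A=4, B=6, C=9) not in reachable set → no.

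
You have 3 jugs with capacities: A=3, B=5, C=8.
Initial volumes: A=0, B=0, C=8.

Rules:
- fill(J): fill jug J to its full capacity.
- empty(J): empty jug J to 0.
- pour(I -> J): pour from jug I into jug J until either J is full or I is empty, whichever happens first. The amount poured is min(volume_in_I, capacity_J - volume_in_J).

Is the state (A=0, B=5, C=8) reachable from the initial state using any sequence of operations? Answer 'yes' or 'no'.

BFS from (A=0, B=0, C=8):
  1. fill(B) -> (A=0 B=5 C=8)
Target reached → yes.

Answer: yes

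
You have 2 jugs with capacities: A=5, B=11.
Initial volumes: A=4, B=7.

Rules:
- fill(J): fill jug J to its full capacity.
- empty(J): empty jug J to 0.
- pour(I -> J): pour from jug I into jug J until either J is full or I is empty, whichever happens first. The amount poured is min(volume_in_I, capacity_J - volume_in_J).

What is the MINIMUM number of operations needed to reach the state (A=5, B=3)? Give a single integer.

BFS from (A=4, B=7). One shortest path:
  1. empty(A) -> (A=0 B=7)
  2. pour(B -> A) -> (A=5 B=2)
  3. empty(A) -> (A=0 B=2)
  4. pour(B -> A) -> (A=2 B=0)
  5. fill(B) -> (A=2 B=11)
  6. pour(B -> A) -> (A=5 B=8)
  7. empty(A) -> (A=0 B=8)
  8. pour(B -> A) -> (A=5 B=3)
Reached target in 8 moves.

Answer: 8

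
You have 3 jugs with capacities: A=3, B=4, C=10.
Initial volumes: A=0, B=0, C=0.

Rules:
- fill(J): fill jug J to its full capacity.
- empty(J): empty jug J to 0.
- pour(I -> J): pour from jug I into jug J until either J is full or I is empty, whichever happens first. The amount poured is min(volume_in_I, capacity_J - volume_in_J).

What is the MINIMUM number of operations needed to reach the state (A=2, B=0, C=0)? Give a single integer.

BFS from (A=0, B=0, C=0). One shortest path:
  1. fill(A) -> (A=3 B=0 C=0)
  2. pour(A -> B) -> (A=0 B=3 C=0)
  3. fill(A) -> (A=3 B=3 C=0)
  4. pour(A -> B) -> (A=2 B=4 C=0)
  5. empty(B) -> (A=2 B=0 C=0)
Reached target in 5 moves.

Answer: 5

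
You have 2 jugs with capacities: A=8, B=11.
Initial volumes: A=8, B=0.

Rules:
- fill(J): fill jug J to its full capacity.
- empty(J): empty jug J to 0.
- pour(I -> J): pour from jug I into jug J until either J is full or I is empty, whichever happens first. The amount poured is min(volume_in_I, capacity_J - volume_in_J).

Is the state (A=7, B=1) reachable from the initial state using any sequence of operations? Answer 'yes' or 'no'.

BFS explored all 38 reachable states.
Reachable set includes: (0,0), (0,1), (0,2), (0,3), (0,4), (0,5), (0,6), (0,7), (0,8), (0,9), (0,10), (0,11) ...
Target (A=7, B=1) not in reachable set → no.

Answer: no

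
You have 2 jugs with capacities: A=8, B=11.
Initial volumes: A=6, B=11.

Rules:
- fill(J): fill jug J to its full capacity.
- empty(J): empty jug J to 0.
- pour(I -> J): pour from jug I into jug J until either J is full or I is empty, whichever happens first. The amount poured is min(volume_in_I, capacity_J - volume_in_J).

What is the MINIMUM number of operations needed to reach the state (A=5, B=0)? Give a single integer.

BFS from (A=6, B=11). One shortest path:
  1. fill(A) -> (A=8 B=11)
  2. empty(B) -> (A=8 B=0)
  3. pour(A -> B) -> (A=0 B=8)
  4. fill(A) -> (A=8 B=8)
  5. pour(A -> B) -> (A=5 B=11)
  6. empty(B) -> (A=5 B=0)
Reached target in 6 moves.

Answer: 6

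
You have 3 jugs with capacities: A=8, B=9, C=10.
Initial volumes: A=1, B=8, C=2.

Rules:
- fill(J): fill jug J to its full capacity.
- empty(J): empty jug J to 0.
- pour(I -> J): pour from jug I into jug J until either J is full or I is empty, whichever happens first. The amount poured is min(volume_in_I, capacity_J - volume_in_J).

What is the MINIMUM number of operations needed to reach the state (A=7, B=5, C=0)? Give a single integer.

Answer: 6

Derivation:
BFS from (A=1, B=8, C=2). One shortest path:
  1. pour(C -> A) -> (A=3 B=8 C=0)
  2. fill(C) -> (A=3 B=8 C=10)
  3. pour(C -> A) -> (A=8 B=8 C=5)
  4. pour(A -> B) -> (A=7 B=9 C=5)
  5. empty(B) -> (A=7 B=0 C=5)
  6. pour(C -> B) -> (A=7 B=5 C=0)
Reached target in 6 moves.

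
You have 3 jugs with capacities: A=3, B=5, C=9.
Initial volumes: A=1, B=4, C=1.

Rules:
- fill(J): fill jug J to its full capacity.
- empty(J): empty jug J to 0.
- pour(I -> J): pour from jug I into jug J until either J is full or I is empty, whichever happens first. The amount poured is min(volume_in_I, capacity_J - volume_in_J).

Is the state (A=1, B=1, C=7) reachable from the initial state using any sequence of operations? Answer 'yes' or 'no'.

BFS explored all 177 reachable states.
Reachable set includes: (0,0,0), (0,0,1), (0,0,2), (0,0,3), (0,0,4), (0,0,5), (0,0,6), (0,0,7), (0,0,8), (0,0,9), (0,1,0), (0,1,1) ...
Target (A=1, B=1, C=7) not in reachable set → no.

Answer: no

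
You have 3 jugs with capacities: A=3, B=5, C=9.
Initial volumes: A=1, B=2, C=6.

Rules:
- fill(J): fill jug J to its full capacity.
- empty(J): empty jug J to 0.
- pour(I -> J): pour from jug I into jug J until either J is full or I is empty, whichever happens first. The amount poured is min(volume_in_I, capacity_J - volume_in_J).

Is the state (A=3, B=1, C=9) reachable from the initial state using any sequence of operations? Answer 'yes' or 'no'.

BFS from (A=1, B=2, C=6):
  1. empty(B) -> (A=1 B=0 C=6)
  2. fill(C) -> (A=1 B=0 C=9)
  3. pour(A -> B) -> (A=0 B=1 C=9)
  4. fill(A) -> (A=3 B=1 C=9)
Target reached → yes.

Answer: yes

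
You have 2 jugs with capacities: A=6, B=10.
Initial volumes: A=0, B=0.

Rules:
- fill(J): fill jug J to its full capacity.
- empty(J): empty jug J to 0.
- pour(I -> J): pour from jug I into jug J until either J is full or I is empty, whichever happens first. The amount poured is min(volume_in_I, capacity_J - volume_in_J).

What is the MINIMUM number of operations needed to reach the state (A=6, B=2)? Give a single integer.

Answer: 7

Derivation:
BFS from (A=0, B=0). One shortest path:
  1. fill(A) -> (A=6 B=0)
  2. pour(A -> B) -> (A=0 B=6)
  3. fill(A) -> (A=6 B=6)
  4. pour(A -> B) -> (A=2 B=10)
  5. empty(B) -> (A=2 B=0)
  6. pour(A -> B) -> (A=0 B=2)
  7. fill(A) -> (A=6 B=2)
Reached target in 7 moves.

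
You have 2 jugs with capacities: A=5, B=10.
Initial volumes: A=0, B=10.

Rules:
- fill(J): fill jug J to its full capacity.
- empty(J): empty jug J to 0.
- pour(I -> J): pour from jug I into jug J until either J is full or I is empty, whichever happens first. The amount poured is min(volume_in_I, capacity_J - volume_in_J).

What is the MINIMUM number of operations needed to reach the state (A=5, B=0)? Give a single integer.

BFS from (A=0, B=10). One shortest path:
  1. fill(A) -> (A=5 B=10)
  2. empty(B) -> (A=5 B=0)
Reached target in 2 moves.

Answer: 2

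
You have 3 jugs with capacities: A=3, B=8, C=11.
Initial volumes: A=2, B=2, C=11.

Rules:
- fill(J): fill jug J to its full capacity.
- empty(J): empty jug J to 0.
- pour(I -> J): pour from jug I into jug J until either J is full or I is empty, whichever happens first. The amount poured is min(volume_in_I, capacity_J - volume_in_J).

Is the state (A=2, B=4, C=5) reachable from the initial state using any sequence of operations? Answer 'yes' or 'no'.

BFS explored all 292 reachable states.
Reachable set includes: (0,0,0), (0,0,1), (0,0,2), (0,0,3), (0,0,4), (0,0,5), (0,0,6), (0,0,7), (0,0,8), (0,0,9), (0,0,10), (0,0,11) ...
Target (A=2, B=4, C=5) not in reachable set → no.

Answer: no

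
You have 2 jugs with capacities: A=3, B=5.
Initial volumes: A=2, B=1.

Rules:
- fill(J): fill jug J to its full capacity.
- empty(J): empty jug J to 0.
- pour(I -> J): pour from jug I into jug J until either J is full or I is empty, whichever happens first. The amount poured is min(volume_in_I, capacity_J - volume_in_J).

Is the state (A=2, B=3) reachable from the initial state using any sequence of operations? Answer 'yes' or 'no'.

Answer: no

Derivation:
BFS explored all 17 reachable states.
Reachable set includes: (0,0), (0,1), (0,2), (0,3), (0,4), (0,5), (1,0), (1,5), (2,0), (2,1), (2,5), (3,0) ...
Target (A=2, B=3) not in reachable set → no.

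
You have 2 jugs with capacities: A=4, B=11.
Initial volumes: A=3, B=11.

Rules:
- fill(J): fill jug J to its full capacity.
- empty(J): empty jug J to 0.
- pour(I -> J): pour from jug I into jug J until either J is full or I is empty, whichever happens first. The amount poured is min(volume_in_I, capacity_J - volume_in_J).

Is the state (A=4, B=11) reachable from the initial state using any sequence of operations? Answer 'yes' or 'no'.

Answer: yes

Derivation:
BFS from (A=3, B=11):
  1. fill(A) -> (A=4 B=11)
Target reached → yes.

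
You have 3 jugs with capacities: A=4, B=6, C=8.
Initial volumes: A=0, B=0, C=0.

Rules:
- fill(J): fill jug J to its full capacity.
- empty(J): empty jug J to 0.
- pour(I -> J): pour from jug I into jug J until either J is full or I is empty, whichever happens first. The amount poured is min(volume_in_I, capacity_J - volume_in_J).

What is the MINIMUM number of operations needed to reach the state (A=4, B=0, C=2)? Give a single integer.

Answer: 3

Derivation:
BFS from (A=0, B=0, C=0). One shortest path:
  1. fill(B) -> (A=0 B=6 C=0)
  2. pour(B -> A) -> (A=4 B=2 C=0)
  3. pour(B -> C) -> (A=4 B=0 C=2)
Reached target in 3 moves.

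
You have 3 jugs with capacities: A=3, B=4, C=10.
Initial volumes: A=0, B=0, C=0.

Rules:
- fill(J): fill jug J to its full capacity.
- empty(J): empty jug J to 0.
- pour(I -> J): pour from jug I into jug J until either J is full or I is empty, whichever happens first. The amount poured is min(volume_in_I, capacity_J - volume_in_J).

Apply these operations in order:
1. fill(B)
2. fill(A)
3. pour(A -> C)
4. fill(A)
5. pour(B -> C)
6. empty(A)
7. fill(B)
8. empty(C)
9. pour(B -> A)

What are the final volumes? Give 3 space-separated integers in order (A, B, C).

Step 1: fill(B) -> (A=0 B=4 C=0)
Step 2: fill(A) -> (A=3 B=4 C=0)
Step 3: pour(A -> C) -> (A=0 B=4 C=3)
Step 4: fill(A) -> (A=3 B=4 C=3)
Step 5: pour(B -> C) -> (A=3 B=0 C=7)
Step 6: empty(A) -> (A=0 B=0 C=7)
Step 7: fill(B) -> (A=0 B=4 C=7)
Step 8: empty(C) -> (A=0 B=4 C=0)
Step 9: pour(B -> A) -> (A=3 B=1 C=0)

Answer: 3 1 0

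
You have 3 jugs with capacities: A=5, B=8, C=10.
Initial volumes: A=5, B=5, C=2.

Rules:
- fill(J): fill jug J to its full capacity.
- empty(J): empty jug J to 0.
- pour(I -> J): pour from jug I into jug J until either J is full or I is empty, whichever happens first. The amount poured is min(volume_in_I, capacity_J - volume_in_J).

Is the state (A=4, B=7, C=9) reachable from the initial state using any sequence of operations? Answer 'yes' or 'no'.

BFS explored all 342 reachable states.
Reachable set includes: (0,0,0), (0,0,1), (0,0,2), (0,0,3), (0,0,4), (0,0,5), (0,0,6), (0,0,7), (0,0,8), (0,0,9), (0,0,10), (0,1,0) ...
Target (A=4, B=7, C=9) not in reachable set → no.

Answer: no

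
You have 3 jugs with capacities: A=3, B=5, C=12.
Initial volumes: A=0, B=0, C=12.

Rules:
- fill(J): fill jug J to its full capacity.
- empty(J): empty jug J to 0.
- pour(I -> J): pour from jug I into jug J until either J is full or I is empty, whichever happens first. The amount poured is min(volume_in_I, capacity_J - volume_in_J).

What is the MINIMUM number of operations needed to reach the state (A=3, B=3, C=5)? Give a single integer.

Answer: 6

Derivation:
BFS from (A=0, B=0, C=12). One shortest path:
  1. fill(A) -> (A=3 B=0 C=12)
  2. fill(B) -> (A=3 B=5 C=12)
  3. empty(C) -> (A=3 B=5 C=0)
  4. pour(B -> C) -> (A=3 B=0 C=5)
  5. pour(A -> B) -> (A=0 B=3 C=5)
  6. fill(A) -> (A=3 B=3 C=5)
Reached target in 6 moves.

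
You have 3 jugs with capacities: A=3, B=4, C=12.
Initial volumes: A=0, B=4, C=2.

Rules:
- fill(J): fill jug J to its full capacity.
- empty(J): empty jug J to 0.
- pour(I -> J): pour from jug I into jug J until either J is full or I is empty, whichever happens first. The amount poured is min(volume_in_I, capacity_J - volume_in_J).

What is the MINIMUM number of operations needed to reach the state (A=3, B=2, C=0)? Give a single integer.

Answer: 3

Derivation:
BFS from (A=0, B=4, C=2). One shortest path:
  1. fill(A) -> (A=3 B=4 C=2)
  2. empty(B) -> (A=3 B=0 C=2)
  3. pour(C -> B) -> (A=3 B=2 C=0)
Reached target in 3 moves.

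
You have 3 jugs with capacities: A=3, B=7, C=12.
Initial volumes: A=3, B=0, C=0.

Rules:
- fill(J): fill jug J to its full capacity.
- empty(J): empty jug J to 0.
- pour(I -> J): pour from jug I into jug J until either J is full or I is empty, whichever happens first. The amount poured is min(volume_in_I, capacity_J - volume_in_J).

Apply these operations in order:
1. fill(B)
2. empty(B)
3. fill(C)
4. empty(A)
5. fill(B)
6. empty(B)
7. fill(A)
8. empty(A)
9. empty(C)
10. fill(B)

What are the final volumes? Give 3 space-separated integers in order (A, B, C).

Answer: 0 7 0

Derivation:
Step 1: fill(B) -> (A=3 B=7 C=0)
Step 2: empty(B) -> (A=3 B=0 C=0)
Step 3: fill(C) -> (A=3 B=0 C=12)
Step 4: empty(A) -> (A=0 B=0 C=12)
Step 5: fill(B) -> (A=0 B=7 C=12)
Step 6: empty(B) -> (A=0 B=0 C=12)
Step 7: fill(A) -> (A=3 B=0 C=12)
Step 8: empty(A) -> (A=0 B=0 C=12)
Step 9: empty(C) -> (A=0 B=0 C=0)
Step 10: fill(B) -> (A=0 B=7 C=0)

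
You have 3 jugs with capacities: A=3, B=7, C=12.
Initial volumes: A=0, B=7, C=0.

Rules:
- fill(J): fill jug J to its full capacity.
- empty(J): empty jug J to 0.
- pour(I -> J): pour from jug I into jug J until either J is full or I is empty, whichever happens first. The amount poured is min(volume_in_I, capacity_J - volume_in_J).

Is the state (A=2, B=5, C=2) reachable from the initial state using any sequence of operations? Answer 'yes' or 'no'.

BFS explored all 284 reachable states.
Reachable set includes: (0,0,0), (0,0,1), (0,0,2), (0,0,3), (0,0,4), (0,0,5), (0,0,6), (0,0,7), (0,0,8), (0,0,9), (0,0,10), (0,0,11) ...
Target (A=2, B=5, C=2) not in reachable set → no.

Answer: no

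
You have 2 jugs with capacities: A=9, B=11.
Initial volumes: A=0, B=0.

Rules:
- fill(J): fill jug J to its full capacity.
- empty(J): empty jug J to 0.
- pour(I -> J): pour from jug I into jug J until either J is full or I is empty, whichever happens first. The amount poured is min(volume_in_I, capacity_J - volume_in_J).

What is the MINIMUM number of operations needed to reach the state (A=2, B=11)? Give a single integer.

BFS from (A=0, B=0). One shortest path:
  1. fill(B) -> (A=0 B=11)
  2. pour(B -> A) -> (A=9 B=2)
  3. empty(A) -> (A=0 B=2)
  4. pour(B -> A) -> (A=2 B=0)
  5. fill(B) -> (A=2 B=11)
Reached target in 5 moves.

Answer: 5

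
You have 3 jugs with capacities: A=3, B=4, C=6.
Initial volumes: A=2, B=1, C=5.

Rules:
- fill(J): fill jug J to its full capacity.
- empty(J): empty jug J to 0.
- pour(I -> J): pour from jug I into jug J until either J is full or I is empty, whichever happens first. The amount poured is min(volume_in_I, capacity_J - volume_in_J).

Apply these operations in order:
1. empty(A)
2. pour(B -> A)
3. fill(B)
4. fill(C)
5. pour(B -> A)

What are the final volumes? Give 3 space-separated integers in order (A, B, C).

Step 1: empty(A) -> (A=0 B=1 C=5)
Step 2: pour(B -> A) -> (A=1 B=0 C=5)
Step 3: fill(B) -> (A=1 B=4 C=5)
Step 4: fill(C) -> (A=1 B=4 C=6)
Step 5: pour(B -> A) -> (A=3 B=2 C=6)

Answer: 3 2 6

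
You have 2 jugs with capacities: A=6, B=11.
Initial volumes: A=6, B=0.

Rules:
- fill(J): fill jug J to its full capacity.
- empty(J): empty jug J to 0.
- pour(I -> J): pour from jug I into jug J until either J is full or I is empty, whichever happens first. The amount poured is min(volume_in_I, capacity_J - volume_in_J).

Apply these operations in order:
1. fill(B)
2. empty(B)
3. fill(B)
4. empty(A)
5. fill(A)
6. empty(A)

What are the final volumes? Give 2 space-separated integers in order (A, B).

Step 1: fill(B) -> (A=6 B=11)
Step 2: empty(B) -> (A=6 B=0)
Step 3: fill(B) -> (A=6 B=11)
Step 4: empty(A) -> (A=0 B=11)
Step 5: fill(A) -> (A=6 B=11)
Step 6: empty(A) -> (A=0 B=11)

Answer: 0 11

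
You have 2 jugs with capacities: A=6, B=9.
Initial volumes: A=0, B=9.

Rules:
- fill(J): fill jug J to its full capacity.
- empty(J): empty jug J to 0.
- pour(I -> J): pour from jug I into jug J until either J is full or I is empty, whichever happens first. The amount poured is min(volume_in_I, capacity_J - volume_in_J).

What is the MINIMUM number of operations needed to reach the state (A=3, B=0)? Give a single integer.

Answer: 3

Derivation:
BFS from (A=0, B=9). One shortest path:
  1. pour(B -> A) -> (A=6 B=3)
  2. empty(A) -> (A=0 B=3)
  3. pour(B -> A) -> (A=3 B=0)
Reached target in 3 moves.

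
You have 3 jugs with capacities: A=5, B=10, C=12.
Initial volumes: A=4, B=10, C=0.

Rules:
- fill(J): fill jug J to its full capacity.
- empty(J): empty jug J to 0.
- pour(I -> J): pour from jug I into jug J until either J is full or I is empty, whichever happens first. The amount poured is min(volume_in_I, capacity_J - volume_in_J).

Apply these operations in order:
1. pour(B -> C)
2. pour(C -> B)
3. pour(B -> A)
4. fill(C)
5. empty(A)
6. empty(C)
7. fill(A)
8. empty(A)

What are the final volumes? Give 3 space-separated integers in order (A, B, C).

Step 1: pour(B -> C) -> (A=4 B=0 C=10)
Step 2: pour(C -> B) -> (A=4 B=10 C=0)
Step 3: pour(B -> A) -> (A=5 B=9 C=0)
Step 4: fill(C) -> (A=5 B=9 C=12)
Step 5: empty(A) -> (A=0 B=9 C=12)
Step 6: empty(C) -> (A=0 B=9 C=0)
Step 7: fill(A) -> (A=5 B=9 C=0)
Step 8: empty(A) -> (A=0 B=9 C=0)

Answer: 0 9 0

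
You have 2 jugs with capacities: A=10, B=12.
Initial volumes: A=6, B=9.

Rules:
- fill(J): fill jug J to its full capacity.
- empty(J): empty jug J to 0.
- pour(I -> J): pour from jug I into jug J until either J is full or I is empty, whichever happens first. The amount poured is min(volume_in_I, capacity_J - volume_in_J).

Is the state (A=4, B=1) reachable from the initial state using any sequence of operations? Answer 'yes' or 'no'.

Answer: no

Derivation:
BFS explored all 45 reachable states.
Reachable set includes: (0,0), (0,1), (0,2), (0,3), (0,4), (0,5), (0,6), (0,7), (0,8), (0,9), (0,10), (0,11) ...
Target (A=4, B=1) not in reachable set → no.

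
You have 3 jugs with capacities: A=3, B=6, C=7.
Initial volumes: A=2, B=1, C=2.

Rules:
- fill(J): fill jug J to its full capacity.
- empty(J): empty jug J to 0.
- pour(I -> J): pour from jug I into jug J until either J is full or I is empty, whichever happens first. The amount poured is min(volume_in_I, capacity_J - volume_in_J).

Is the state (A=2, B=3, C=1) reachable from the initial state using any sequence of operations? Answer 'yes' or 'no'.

Answer: no

Derivation:
BFS explored all 165 reachable states.
Reachable set includes: (0,0,0), (0,0,1), (0,0,2), (0,0,3), (0,0,4), (0,0,5), (0,0,6), (0,0,7), (0,1,0), (0,1,1), (0,1,2), (0,1,3) ...
Target (A=2, B=3, C=1) not in reachable set → no.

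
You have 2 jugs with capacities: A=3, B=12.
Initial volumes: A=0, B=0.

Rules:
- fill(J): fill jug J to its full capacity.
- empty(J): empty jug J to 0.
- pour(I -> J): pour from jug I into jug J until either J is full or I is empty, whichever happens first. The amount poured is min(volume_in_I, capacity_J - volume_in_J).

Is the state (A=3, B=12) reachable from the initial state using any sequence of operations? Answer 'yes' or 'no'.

Answer: yes

Derivation:
BFS from (A=0, B=0):
  1. fill(A) -> (A=3 B=0)
  2. fill(B) -> (A=3 B=12)
Target reached → yes.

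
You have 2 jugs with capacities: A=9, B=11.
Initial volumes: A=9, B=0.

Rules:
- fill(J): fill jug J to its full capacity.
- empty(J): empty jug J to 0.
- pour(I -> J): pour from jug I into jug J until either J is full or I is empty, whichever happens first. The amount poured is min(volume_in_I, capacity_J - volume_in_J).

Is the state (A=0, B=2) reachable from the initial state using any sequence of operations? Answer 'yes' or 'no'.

BFS from (A=9, B=0):
  1. empty(A) -> (A=0 B=0)
  2. fill(B) -> (A=0 B=11)
  3. pour(B -> A) -> (A=9 B=2)
  4. empty(A) -> (A=0 B=2)
Target reached → yes.

Answer: yes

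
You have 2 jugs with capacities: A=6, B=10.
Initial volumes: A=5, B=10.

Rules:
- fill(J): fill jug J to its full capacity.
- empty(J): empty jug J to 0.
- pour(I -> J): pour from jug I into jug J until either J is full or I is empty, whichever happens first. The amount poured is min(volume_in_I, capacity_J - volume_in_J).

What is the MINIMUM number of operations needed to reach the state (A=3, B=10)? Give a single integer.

BFS from (A=5, B=10). One shortest path:
  1. pour(B -> A) -> (A=6 B=9)
  2. empty(A) -> (A=0 B=9)
  3. pour(B -> A) -> (A=6 B=3)
  4. empty(A) -> (A=0 B=3)
  5. pour(B -> A) -> (A=3 B=0)
  6. fill(B) -> (A=3 B=10)
Reached target in 6 moves.

Answer: 6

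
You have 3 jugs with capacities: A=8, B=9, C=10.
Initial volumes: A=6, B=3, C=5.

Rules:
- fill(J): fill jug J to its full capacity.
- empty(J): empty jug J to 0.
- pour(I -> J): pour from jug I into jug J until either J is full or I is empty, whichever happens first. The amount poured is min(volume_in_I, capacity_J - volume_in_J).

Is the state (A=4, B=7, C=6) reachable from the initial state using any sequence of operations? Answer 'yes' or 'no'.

Answer: no

Derivation:
BFS explored all 487 reachable states.
Reachable set includes: (0,0,0), (0,0,1), (0,0,2), (0,0,3), (0,0,4), (0,0,5), (0,0,6), (0,0,7), (0,0,8), (0,0,9), (0,0,10), (0,1,0) ...
Target (A=4, B=7, C=6) not in reachable set → no.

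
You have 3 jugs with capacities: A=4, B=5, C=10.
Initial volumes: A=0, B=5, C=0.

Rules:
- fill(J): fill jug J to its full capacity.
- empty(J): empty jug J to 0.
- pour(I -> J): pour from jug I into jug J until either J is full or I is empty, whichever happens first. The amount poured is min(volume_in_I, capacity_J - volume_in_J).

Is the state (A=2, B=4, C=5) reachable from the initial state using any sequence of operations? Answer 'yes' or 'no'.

BFS explored all 222 reachable states.
Reachable set includes: (0,0,0), (0,0,1), (0,0,2), (0,0,3), (0,0,4), (0,0,5), (0,0,6), (0,0,7), (0,0,8), (0,0,9), (0,0,10), (0,1,0) ...
Target (A=2, B=4, C=5) not in reachable set → no.

Answer: no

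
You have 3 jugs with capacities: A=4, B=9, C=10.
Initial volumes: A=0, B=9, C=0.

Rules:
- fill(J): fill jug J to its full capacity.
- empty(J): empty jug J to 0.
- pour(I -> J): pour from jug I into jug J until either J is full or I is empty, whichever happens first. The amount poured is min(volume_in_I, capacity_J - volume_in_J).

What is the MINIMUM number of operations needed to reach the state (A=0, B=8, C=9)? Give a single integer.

Answer: 5

Derivation:
BFS from (A=0, B=9, C=0). One shortest path:
  1. fill(A) -> (A=4 B=9 C=0)
  2. pour(B -> C) -> (A=4 B=0 C=9)
  3. pour(A -> B) -> (A=0 B=4 C=9)
  4. fill(A) -> (A=4 B=4 C=9)
  5. pour(A -> B) -> (A=0 B=8 C=9)
Reached target in 5 moves.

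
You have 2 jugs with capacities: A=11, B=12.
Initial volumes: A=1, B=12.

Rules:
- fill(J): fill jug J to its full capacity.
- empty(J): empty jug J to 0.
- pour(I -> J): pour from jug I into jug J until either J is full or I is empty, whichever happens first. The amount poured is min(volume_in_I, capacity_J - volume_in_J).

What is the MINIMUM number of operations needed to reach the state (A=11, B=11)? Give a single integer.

BFS from (A=1, B=12). One shortest path:
  1. fill(A) -> (A=11 B=12)
  2. empty(B) -> (A=11 B=0)
  3. pour(A -> B) -> (A=0 B=11)
  4. fill(A) -> (A=11 B=11)
Reached target in 4 moves.

Answer: 4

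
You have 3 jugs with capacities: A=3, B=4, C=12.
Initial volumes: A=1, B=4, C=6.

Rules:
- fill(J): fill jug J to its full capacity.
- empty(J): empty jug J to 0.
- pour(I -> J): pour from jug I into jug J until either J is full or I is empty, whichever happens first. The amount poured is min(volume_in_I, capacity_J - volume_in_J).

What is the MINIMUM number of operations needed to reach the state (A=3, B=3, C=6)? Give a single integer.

BFS from (A=1, B=4, C=6). One shortest path:
  1. fill(A) -> (A=3 B=4 C=6)
  2. empty(B) -> (A=3 B=0 C=6)
  3. pour(A -> B) -> (A=0 B=3 C=6)
  4. fill(A) -> (A=3 B=3 C=6)
Reached target in 4 moves.

Answer: 4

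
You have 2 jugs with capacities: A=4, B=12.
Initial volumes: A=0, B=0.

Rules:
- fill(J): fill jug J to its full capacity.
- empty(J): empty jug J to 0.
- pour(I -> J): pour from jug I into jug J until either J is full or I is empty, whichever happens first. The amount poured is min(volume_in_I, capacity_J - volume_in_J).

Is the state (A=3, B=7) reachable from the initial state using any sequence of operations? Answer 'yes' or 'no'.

BFS explored all 8 reachable states.
Reachable set includes: (0,0), (0,4), (0,8), (0,12), (4,0), (4,4), (4,8), (4,12)
Target (A=3, B=7) not in reachable set → no.

Answer: no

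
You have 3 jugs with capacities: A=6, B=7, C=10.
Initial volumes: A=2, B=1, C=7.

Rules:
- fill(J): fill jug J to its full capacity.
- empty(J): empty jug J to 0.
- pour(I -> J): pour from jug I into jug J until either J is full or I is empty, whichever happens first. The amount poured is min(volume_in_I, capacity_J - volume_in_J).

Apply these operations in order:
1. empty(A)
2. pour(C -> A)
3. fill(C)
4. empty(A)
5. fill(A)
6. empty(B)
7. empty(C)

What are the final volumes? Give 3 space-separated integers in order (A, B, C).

Answer: 6 0 0

Derivation:
Step 1: empty(A) -> (A=0 B=1 C=7)
Step 2: pour(C -> A) -> (A=6 B=1 C=1)
Step 3: fill(C) -> (A=6 B=1 C=10)
Step 4: empty(A) -> (A=0 B=1 C=10)
Step 5: fill(A) -> (A=6 B=1 C=10)
Step 6: empty(B) -> (A=6 B=0 C=10)
Step 7: empty(C) -> (A=6 B=0 C=0)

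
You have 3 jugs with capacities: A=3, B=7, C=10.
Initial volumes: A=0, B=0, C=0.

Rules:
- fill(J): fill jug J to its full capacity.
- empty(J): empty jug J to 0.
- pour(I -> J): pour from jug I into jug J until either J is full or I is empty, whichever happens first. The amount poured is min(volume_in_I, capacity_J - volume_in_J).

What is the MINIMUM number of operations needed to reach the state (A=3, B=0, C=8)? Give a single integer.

BFS from (A=0, B=0, C=0). One shortest path:
  1. fill(B) -> (A=0 B=7 C=0)
  2. pour(B -> A) -> (A=3 B=4 C=0)
  3. empty(A) -> (A=0 B=4 C=0)
  4. pour(B -> A) -> (A=3 B=1 C=0)
  5. pour(B -> C) -> (A=3 B=0 C=1)
  6. fill(B) -> (A=3 B=7 C=1)
  7. pour(B -> C) -> (A=3 B=0 C=8)
Reached target in 7 moves.

Answer: 7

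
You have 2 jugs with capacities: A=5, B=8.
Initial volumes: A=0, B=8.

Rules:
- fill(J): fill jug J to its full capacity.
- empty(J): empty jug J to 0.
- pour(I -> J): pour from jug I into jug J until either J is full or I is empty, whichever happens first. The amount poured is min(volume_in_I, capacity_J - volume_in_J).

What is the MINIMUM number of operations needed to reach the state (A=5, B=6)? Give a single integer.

BFS from (A=0, B=8). One shortest path:
  1. pour(B -> A) -> (A=5 B=3)
  2. empty(A) -> (A=0 B=3)
  3. pour(B -> A) -> (A=3 B=0)
  4. fill(B) -> (A=3 B=8)
  5. pour(B -> A) -> (A=5 B=6)
Reached target in 5 moves.

Answer: 5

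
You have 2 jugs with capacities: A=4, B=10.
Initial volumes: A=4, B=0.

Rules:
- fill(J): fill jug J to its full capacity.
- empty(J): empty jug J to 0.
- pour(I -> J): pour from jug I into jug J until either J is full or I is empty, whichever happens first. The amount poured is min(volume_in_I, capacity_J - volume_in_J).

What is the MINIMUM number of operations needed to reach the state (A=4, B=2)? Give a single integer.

Answer: 5

Derivation:
BFS from (A=4, B=0). One shortest path:
  1. empty(A) -> (A=0 B=0)
  2. fill(B) -> (A=0 B=10)
  3. pour(B -> A) -> (A=4 B=6)
  4. empty(A) -> (A=0 B=6)
  5. pour(B -> A) -> (A=4 B=2)
Reached target in 5 moves.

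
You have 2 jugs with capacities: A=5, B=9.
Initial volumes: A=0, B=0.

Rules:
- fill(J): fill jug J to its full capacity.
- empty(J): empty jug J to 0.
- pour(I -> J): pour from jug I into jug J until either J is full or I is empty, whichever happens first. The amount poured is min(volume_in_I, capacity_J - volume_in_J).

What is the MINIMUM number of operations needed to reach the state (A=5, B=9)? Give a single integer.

BFS from (A=0, B=0). One shortest path:
  1. fill(A) -> (A=5 B=0)
  2. fill(B) -> (A=5 B=9)
Reached target in 2 moves.

Answer: 2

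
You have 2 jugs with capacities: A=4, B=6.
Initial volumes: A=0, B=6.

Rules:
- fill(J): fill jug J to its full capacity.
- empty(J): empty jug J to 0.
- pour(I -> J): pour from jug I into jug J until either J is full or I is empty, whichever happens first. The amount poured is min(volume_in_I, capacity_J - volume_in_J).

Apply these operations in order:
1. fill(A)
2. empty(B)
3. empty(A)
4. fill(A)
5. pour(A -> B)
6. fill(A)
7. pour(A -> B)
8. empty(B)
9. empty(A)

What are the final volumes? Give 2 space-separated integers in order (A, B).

Step 1: fill(A) -> (A=4 B=6)
Step 2: empty(B) -> (A=4 B=0)
Step 3: empty(A) -> (A=0 B=0)
Step 4: fill(A) -> (A=4 B=0)
Step 5: pour(A -> B) -> (A=0 B=4)
Step 6: fill(A) -> (A=4 B=4)
Step 7: pour(A -> B) -> (A=2 B=6)
Step 8: empty(B) -> (A=2 B=0)
Step 9: empty(A) -> (A=0 B=0)

Answer: 0 0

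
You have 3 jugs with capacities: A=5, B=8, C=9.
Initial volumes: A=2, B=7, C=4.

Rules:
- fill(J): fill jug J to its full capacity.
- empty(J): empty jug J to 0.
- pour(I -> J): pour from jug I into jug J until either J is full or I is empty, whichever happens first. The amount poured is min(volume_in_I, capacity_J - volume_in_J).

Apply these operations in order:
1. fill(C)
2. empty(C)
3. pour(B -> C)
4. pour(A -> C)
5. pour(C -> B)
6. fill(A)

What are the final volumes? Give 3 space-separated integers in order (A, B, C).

Answer: 5 8 1

Derivation:
Step 1: fill(C) -> (A=2 B=7 C=9)
Step 2: empty(C) -> (A=2 B=7 C=0)
Step 3: pour(B -> C) -> (A=2 B=0 C=7)
Step 4: pour(A -> C) -> (A=0 B=0 C=9)
Step 5: pour(C -> B) -> (A=0 B=8 C=1)
Step 6: fill(A) -> (A=5 B=8 C=1)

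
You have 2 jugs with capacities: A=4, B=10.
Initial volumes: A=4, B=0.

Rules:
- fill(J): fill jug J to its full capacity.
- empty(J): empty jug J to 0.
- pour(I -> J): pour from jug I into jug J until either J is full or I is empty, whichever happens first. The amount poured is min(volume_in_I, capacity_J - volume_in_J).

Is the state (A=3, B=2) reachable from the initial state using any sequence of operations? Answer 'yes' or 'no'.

Answer: no

Derivation:
BFS explored all 14 reachable states.
Reachable set includes: (0,0), (0,2), (0,4), (0,6), (0,8), (0,10), (2,0), (2,10), (4,0), (4,2), (4,4), (4,6) ...
Target (A=3, B=2) not in reachable set → no.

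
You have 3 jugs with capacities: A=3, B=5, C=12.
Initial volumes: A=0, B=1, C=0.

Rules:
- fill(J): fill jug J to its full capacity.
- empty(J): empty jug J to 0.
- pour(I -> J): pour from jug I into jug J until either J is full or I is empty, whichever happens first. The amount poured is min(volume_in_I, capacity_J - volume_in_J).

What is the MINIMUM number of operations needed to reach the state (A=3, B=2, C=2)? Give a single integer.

Answer: 6

Derivation:
BFS from (A=0, B=1, C=0). One shortest path:
  1. fill(A) -> (A=3 B=1 C=0)
  2. pour(A -> B) -> (A=0 B=4 C=0)
  3. fill(A) -> (A=3 B=4 C=0)
  4. pour(A -> B) -> (A=2 B=5 C=0)
  5. pour(A -> C) -> (A=0 B=5 C=2)
  6. pour(B -> A) -> (A=3 B=2 C=2)
Reached target in 6 moves.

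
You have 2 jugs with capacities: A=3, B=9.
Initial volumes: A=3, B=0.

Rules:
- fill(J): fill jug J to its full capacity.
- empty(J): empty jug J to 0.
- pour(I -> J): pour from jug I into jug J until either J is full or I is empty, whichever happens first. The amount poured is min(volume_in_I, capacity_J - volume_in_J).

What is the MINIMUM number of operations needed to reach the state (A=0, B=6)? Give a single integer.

Answer: 3

Derivation:
BFS from (A=3, B=0). One shortest path:
  1. pour(A -> B) -> (A=0 B=3)
  2. fill(A) -> (A=3 B=3)
  3. pour(A -> B) -> (A=0 B=6)
Reached target in 3 moves.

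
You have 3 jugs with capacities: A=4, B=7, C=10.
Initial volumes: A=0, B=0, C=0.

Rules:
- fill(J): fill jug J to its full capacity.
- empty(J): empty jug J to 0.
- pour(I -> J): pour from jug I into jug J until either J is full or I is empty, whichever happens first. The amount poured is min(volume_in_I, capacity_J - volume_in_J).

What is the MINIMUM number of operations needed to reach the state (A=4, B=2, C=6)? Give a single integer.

Answer: 8

Derivation:
BFS from (A=0, B=0, C=0). One shortest path:
  1. fill(A) -> (A=4 B=0 C=0)
  2. pour(A -> B) -> (A=0 B=4 C=0)
  3. fill(A) -> (A=4 B=4 C=0)
  4. pour(A -> C) -> (A=0 B=4 C=4)
  5. fill(A) -> (A=4 B=4 C=4)
  6. pour(A -> C) -> (A=0 B=4 C=8)
  7. pour(B -> C) -> (A=0 B=2 C=10)
  8. pour(C -> A) -> (A=4 B=2 C=6)
Reached target in 8 moves.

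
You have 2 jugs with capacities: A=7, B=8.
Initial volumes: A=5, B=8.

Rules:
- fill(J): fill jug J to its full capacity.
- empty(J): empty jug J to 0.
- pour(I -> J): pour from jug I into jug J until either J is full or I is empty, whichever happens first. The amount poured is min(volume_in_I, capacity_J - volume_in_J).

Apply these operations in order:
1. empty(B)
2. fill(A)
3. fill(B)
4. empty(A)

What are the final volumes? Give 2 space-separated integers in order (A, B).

Answer: 0 8

Derivation:
Step 1: empty(B) -> (A=5 B=0)
Step 2: fill(A) -> (A=7 B=0)
Step 3: fill(B) -> (A=7 B=8)
Step 4: empty(A) -> (A=0 B=8)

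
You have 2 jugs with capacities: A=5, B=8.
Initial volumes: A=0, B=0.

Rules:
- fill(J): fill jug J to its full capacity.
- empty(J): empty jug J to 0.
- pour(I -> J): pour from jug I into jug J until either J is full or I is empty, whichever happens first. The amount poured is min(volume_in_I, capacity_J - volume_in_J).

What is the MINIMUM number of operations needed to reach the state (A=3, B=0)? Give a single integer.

Answer: 4

Derivation:
BFS from (A=0, B=0). One shortest path:
  1. fill(B) -> (A=0 B=8)
  2. pour(B -> A) -> (A=5 B=3)
  3. empty(A) -> (A=0 B=3)
  4. pour(B -> A) -> (A=3 B=0)
Reached target in 4 moves.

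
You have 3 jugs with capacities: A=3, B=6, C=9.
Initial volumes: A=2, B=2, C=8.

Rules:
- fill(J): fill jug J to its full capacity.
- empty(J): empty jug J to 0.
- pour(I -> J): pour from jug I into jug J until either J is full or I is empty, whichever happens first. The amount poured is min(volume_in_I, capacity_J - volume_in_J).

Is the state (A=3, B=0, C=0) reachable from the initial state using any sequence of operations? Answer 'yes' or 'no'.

BFS from (A=2, B=2, C=8):
  1. fill(A) -> (A=3 B=2 C=8)
  2. empty(B) -> (A=3 B=0 C=8)
  3. empty(C) -> (A=3 B=0 C=0)
Target reached → yes.

Answer: yes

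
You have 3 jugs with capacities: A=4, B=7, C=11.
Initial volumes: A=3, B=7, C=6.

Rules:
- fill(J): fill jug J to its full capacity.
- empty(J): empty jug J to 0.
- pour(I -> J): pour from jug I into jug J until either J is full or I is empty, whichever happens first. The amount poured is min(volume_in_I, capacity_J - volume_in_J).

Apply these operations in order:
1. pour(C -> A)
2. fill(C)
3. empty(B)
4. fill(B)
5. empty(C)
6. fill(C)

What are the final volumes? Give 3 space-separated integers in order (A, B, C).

Step 1: pour(C -> A) -> (A=4 B=7 C=5)
Step 2: fill(C) -> (A=4 B=7 C=11)
Step 3: empty(B) -> (A=4 B=0 C=11)
Step 4: fill(B) -> (A=4 B=7 C=11)
Step 5: empty(C) -> (A=4 B=7 C=0)
Step 6: fill(C) -> (A=4 B=7 C=11)

Answer: 4 7 11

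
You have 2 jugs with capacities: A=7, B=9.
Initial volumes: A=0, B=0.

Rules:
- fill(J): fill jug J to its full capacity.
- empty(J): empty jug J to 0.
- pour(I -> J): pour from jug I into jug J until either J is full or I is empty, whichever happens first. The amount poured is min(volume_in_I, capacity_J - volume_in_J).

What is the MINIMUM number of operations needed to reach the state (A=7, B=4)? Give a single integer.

Answer: 6

Derivation:
BFS from (A=0, B=0). One shortest path:
  1. fill(B) -> (A=0 B=9)
  2. pour(B -> A) -> (A=7 B=2)
  3. empty(A) -> (A=0 B=2)
  4. pour(B -> A) -> (A=2 B=0)
  5. fill(B) -> (A=2 B=9)
  6. pour(B -> A) -> (A=7 B=4)
Reached target in 6 moves.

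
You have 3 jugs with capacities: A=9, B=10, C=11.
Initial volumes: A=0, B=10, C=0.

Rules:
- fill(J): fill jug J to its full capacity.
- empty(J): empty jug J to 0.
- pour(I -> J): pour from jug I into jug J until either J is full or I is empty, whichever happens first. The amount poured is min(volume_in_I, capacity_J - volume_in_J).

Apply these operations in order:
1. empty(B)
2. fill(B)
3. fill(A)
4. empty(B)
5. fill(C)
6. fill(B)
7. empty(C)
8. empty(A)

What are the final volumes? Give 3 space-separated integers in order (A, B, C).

Answer: 0 10 0

Derivation:
Step 1: empty(B) -> (A=0 B=0 C=0)
Step 2: fill(B) -> (A=0 B=10 C=0)
Step 3: fill(A) -> (A=9 B=10 C=0)
Step 4: empty(B) -> (A=9 B=0 C=0)
Step 5: fill(C) -> (A=9 B=0 C=11)
Step 6: fill(B) -> (A=9 B=10 C=11)
Step 7: empty(C) -> (A=9 B=10 C=0)
Step 8: empty(A) -> (A=0 B=10 C=0)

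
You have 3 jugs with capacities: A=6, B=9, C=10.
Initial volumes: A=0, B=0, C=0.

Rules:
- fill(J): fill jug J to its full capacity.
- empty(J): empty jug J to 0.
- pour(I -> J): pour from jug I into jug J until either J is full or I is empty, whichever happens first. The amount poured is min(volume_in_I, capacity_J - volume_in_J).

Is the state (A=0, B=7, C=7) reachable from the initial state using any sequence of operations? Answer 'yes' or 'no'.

Answer: yes

Derivation:
BFS from (A=0, B=0, C=0):
  1. fill(C) -> (A=0 B=0 C=10)
  2. pour(C -> A) -> (A=6 B=0 C=4)
  3. empty(A) -> (A=0 B=0 C=4)
  4. pour(C -> A) -> (A=4 B=0 C=0)
  5. fill(C) -> (A=4 B=0 C=10)
  6. pour(C -> B) -> (A=4 B=9 C=1)
  7. pour(B -> A) -> (A=6 B=7 C=1)
  8. pour(A -> C) -> (A=0 B=7 C=7)
Target reached → yes.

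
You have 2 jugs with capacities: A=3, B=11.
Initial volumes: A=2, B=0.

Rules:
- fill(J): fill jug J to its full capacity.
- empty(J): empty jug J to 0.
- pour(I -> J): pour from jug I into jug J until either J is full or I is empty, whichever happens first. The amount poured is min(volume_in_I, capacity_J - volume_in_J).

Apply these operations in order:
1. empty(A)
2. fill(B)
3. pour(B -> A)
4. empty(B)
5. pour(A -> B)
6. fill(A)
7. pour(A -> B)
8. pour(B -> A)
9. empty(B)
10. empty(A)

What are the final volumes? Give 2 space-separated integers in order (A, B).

Answer: 0 0

Derivation:
Step 1: empty(A) -> (A=0 B=0)
Step 2: fill(B) -> (A=0 B=11)
Step 3: pour(B -> A) -> (A=3 B=8)
Step 4: empty(B) -> (A=3 B=0)
Step 5: pour(A -> B) -> (A=0 B=3)
Step 6: fill(A) -> (A=3 B=3)
Step 7: pour(A -> B) -> (A=0 B=6)
Step 8: pour(B -> A) -> (A=3 B=3)
Step 9: empty(B) -> (A=3 B=0)
Step 10: empty(A) -> (A=0 B=0)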